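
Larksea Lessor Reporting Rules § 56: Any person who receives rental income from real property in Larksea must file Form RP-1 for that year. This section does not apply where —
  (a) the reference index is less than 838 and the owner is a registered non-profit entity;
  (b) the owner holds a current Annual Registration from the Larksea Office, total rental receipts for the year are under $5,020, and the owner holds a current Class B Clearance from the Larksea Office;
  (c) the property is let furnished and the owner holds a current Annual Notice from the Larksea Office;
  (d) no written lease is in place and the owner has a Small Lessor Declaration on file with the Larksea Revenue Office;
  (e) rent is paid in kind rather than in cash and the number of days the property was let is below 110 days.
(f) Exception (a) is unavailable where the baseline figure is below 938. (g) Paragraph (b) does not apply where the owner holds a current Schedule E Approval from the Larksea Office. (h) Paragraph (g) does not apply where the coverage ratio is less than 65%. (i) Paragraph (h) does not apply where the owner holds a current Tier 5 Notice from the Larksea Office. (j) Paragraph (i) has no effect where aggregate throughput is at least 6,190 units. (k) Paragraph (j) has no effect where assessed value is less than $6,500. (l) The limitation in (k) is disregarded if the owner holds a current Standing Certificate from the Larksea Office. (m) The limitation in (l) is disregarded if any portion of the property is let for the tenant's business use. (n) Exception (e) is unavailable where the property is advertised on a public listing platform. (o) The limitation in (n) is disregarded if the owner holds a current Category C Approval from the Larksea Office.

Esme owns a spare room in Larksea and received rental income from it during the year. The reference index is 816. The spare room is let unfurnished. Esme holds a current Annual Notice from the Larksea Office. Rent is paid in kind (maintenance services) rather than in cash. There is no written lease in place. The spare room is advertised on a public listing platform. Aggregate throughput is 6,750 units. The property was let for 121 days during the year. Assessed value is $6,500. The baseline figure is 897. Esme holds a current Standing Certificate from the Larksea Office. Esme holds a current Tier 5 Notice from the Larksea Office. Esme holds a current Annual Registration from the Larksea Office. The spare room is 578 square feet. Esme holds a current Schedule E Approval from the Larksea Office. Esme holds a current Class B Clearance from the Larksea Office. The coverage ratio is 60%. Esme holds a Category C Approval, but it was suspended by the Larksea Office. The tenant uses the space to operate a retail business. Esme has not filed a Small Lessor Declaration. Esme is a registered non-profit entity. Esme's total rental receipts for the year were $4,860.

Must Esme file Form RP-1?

Exception (a) is satisfied on its face — the reference index is 816, less than the 838 limit; Esme is a registered non-profit. However, paragraph (f) must be considered: (f) is triggered — the baseline figure is 897, below the 938 limit. So (a) is unavailable.
Exception (b) is satisfied on its face — a current Annual Registration is held; total rental receipts for the year are $4,860, under the $5,020 limit; a current Class B Clearance is held. Applying paragraphs (g)–(m): (g) would limit (b) — a current Schedule E Approval is held — but (h) sets (g) aside: (h) is engaged — the coverage ratio is 60%, less than the 65% limit. (i) applies (a current Tier 5 Notice is held), but is overridden by (j): (j) operates against (i): aggregate throughput is 6,750 units, meeting the 6,190 units threshold. (k) is inapplicable (assessed value is $6,500, not less than $6,500), so (j) stands. So (b) applies.
Exception (c) does not apply: the property is let unfurnished.
Exception (d) does not apply: no Small Lessor Declaration is on file.
Exception (e) requires that the number of days the property was let is below 110 days; but the number of days the property was let is 121 days, not below 110 days, so (e) is unavailable.

No — exception (b) applies; Esme is not required to file Form RP-1.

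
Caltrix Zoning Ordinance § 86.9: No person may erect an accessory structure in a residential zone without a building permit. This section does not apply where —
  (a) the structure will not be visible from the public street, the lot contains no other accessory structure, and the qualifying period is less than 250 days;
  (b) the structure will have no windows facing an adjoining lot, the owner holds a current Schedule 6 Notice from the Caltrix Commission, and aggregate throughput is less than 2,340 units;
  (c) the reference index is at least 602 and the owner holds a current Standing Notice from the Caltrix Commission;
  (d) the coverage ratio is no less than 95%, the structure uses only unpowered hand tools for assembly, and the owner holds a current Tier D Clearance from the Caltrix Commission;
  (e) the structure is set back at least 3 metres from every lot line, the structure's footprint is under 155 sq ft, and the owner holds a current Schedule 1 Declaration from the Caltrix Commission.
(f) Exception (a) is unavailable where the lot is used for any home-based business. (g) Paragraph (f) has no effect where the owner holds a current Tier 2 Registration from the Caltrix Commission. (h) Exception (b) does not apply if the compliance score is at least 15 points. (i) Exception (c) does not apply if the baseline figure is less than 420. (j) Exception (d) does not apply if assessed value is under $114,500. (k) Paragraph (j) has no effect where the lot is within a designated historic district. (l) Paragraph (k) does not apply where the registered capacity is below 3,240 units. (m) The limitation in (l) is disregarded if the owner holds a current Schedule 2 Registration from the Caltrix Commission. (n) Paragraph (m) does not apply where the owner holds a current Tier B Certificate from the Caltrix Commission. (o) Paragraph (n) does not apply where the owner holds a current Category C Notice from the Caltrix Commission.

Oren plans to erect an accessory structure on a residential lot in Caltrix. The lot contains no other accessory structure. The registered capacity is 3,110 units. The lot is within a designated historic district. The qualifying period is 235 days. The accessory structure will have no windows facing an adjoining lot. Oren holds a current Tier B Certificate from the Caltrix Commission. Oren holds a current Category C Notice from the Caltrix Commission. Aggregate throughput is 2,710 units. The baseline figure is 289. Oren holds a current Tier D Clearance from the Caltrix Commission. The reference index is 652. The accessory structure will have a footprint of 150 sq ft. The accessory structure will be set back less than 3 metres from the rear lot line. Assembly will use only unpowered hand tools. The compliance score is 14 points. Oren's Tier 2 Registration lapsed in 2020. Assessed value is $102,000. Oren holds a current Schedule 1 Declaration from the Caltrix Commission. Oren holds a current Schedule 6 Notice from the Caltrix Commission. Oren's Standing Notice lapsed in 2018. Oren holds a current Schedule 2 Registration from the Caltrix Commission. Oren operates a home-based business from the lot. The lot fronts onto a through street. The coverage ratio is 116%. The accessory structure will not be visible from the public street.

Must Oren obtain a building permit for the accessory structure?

No — exception (d) applies; Oren does not need a building permit.

Exception (a): the structure will not be visible from the street; the lot has no other accessory structure; the qualifying period is 235 days, less than the 250 days limit — every condition holds. But: (f) operates against (a): a home-based business operates on the lot. (g) is inapplicable (the Tier 2 Registration is not current), so (f) stands. (a) is therefore removed.
Exception (b) fails — aggregate throughput is 2,710 units, not less than 2,340 units.
Exception (c) requires that the owner holds a current Standing Notice from the Caltrix Commission; but no current Standing Notice is held, so (c) is unavailable.
Exception (d): the coverage ratio is 116%, meeting the 95% threshold; assembly uses only hand tools; a current Tier D Clearance is held — every condition holds. Under paragraphs (j)–(o): (j) applies (assessed value is $102,000, under the $114,500 limit), but is overridden by (k): (k) operates against (j): the lot is in a historic district. (l) applies (the registered capacity is 3,110 units, below the 3,240 units limit), but is set aside by (m): (m) is engaged — a current Schedule 2 Registration is held. (n) operates (a current Tier B Certificate is held), but is set aside by (o): (o) operates against (n): a current Category C Notice is held. Exception (d) stands.
Exception (e) fails — the rear setback is under 3 m.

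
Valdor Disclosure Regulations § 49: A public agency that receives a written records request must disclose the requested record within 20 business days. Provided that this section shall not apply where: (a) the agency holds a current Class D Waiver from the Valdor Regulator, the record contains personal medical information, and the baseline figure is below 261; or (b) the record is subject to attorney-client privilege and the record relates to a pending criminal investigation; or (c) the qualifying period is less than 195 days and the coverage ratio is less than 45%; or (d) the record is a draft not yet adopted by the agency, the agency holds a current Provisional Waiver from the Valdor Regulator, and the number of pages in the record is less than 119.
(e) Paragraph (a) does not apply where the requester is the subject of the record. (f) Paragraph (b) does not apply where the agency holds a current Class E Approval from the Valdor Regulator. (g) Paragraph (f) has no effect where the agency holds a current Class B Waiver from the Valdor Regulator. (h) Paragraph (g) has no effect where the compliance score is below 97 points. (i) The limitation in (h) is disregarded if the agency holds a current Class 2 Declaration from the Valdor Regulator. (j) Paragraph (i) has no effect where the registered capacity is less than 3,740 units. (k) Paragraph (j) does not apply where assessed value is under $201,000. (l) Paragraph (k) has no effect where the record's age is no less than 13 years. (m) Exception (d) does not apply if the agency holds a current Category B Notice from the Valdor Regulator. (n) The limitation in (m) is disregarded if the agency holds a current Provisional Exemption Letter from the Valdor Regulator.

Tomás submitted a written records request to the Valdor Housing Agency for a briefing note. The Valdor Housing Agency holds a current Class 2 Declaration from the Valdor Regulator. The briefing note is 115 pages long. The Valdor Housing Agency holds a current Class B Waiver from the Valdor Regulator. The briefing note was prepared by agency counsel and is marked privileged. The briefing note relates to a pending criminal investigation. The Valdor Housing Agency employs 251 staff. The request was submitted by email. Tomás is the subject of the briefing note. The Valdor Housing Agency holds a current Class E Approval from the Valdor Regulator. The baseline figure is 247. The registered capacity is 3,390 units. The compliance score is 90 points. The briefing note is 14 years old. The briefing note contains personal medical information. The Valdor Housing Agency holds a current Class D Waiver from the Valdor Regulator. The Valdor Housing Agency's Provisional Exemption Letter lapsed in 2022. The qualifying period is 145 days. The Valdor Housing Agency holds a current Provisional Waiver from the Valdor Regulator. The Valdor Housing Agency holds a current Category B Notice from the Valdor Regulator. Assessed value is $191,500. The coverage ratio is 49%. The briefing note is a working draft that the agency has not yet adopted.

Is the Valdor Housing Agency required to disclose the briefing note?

Yes — the Valdor Housing Agency must disclose the briefing note.

All of (a)'s requirements are met (a current Class D Waiver is held; the briefing note contains personal medical information; the baseline figure is 247, below the 261 limit). But: (e) operates against (a): Tomás is the subject of the briefing note. (a) is therefore removed.
All of (b)'s requirements are met (the briefing note is privileged; the briefing note relates to a pending investigation). But: (f) is triggered — a current Class E Approval is held. (g) applies (a current Class B Waiver is held), but yields to (h): (h) operates against (g): the compliance score is 90 points, below the 97 points limit. (i) would limit (h) — a current Class 2 Declaration is held — but (j) sets (i) aside: (j) applies — the registered capacity is 3,390 units, less than the 3,740 units limit. (k) operates (assessed value is $191,500, under the $201,000 limit), but yields to (l): (l) applies — the record's age is 14 years, meeting the 13 years threshold. So (b) is unavailable.
Exception (c) requires that the coverage ratio is less than 45%; but the coverage ratio is 49%, not less than 45%, so (c) is unavailable.
Exception (d): the briefing note is an unadopted draft; a current Provisional Waiver is held; the number of pages in the record is 115, less than the 119 limit — every condition holds. But applying paragraphs (m)–(n): (m) operates against (d): a current Category B Notice is held. (n), which would lift (m), is not engaged — no current Provisional Exemption Letter is held. So (d) is unavailable.
No exception displaces § 49.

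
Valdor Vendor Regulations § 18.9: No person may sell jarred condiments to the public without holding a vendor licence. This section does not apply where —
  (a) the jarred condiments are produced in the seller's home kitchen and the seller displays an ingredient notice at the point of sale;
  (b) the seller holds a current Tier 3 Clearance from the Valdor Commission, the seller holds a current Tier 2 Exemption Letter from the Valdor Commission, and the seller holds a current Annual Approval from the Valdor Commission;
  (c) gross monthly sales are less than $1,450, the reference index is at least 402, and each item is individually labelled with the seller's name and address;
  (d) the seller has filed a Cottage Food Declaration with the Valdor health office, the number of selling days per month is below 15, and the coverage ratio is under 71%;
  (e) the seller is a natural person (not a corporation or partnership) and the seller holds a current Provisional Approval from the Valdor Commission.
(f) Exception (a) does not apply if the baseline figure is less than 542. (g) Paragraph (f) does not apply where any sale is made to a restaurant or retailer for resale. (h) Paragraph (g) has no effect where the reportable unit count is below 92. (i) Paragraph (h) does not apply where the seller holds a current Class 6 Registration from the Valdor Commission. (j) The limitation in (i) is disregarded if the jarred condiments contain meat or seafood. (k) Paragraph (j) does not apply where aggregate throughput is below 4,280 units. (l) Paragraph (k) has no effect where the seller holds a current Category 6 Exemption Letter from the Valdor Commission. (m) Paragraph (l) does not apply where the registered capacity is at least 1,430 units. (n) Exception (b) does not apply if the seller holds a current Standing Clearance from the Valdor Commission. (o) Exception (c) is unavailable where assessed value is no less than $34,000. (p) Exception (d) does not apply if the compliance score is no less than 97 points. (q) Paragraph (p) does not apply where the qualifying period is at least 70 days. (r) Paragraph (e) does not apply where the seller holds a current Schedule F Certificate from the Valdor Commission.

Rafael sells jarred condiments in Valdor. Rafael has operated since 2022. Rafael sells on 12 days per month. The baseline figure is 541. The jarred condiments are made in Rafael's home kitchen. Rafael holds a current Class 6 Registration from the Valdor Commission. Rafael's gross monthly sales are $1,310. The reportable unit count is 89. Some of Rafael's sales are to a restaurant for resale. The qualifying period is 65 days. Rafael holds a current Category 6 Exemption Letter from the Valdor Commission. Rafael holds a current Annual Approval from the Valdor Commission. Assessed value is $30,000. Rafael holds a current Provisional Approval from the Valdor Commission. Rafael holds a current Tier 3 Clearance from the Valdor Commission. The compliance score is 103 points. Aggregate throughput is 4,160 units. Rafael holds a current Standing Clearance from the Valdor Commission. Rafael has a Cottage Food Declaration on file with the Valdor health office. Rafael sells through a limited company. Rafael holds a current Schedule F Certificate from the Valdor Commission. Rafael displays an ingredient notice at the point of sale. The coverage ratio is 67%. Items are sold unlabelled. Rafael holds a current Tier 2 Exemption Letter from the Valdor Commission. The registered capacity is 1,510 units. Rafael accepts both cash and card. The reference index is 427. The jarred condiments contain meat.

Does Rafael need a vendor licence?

No — exception (a) applies; Rafael is not required to hold a vendor licence.

All of (a)'s requirements are met (the jarred condiments are home-kitchen produced; an ingredient notice is displayed). Applying paragraphs (f)–(m): (f) is triggered (the baseline figure is 541, less than the 542 limit), but is set aside by (g): (g) operates against (f): some sales are to a restaurant for resale. (h) would limit (g) — the reportable unit count is 89, below the 92 limit — but (i) sets (h) aside: (i) is engaged — a current Class 6 Registration is held. (j) would limit (i) — the jarred condiments contain meat — but (k) sets (j) aside: (k) operates against (j): aggregate throughput is 4,160 units, below the 4,280 units limit. (l) is engaged (a current Category 6 Exemption Letter is held), but yields to (m): (m) operates against (l): the registered capacity is 1,510 units, meeting the 1,430 units threshold. Exception (a) stands.
All of (b)'s requirements are met (a current Tier 3 Clearance is held; a current Tier 2 Exemption Letter is held; a current Annual Approval is held). But: (n) is triggered — a current Standing Clearance is held. So (b) is unavailable.
Exception (c) requires that each item is individually labelled with the seller's name and address; but items are sold unlabelled, so (c) is unavailable.
Exception (d)'s conditions are all satisfied: a Cottage Food Declaration is on file; the number of selling days per month is 12, below the 15 limit; the coverage ratio is 67%, under the 71% limit. But applying paragraphs (p)–(q): (p) operates against (d): the compliance score is 103 points, meeting the 97 points threshold. (q), which would lift (p), is inapplicable — the qualifying period is 65 days, short of 70 days. So (d) is unavailable.
Exception (e) fails — the seller operates through a limited company.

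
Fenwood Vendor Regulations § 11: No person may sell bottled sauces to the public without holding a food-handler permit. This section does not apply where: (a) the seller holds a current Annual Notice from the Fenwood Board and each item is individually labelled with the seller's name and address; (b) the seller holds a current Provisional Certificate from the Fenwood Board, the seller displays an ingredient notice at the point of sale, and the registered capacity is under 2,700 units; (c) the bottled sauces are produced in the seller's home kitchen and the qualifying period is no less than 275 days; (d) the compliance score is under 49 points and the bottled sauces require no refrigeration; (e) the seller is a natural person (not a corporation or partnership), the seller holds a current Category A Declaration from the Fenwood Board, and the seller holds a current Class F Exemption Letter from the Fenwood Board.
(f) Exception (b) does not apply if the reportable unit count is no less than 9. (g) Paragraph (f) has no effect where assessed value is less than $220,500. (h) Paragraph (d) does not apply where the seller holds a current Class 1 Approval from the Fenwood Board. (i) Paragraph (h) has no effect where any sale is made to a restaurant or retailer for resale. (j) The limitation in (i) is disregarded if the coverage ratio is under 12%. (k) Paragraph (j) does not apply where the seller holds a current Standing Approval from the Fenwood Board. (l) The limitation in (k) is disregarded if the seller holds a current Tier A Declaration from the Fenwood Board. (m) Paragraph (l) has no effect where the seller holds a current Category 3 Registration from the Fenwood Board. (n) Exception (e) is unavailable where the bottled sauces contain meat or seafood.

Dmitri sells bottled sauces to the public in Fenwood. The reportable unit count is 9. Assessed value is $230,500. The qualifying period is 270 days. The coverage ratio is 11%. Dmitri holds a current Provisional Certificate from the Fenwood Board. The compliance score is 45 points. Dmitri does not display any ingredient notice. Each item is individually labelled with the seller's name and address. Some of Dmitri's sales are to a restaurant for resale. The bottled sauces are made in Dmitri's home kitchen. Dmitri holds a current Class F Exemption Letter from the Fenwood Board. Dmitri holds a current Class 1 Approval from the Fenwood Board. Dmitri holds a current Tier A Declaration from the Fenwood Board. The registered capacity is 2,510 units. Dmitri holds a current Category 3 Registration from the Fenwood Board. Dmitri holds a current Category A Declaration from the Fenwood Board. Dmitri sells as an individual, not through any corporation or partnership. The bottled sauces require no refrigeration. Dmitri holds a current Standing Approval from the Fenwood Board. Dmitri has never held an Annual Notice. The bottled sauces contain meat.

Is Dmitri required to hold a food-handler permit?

Exception (a) does not apply: there is no Annual Notice in force.
Exception (b) does not apply: no ingredient notice is displayed.
Exception (c) fails — the qualifying period is 270 days, short of 275 days.
All of (d)'s requirements are met (the compliance score is 45 points, under the 49 points limit; the bottled sauces are shelf-stable). Applying paragraphs (h)–(m): (h) is engaged (a current Class 1 Approval is held), but is displaced by (i): (i) operates against (h): some sales are to a restaurant for resale. (j) applies (the coverage ratio is 11%, under the 12% limit), but is itself disapplied by (k): (k) applies — a current Standing Approval is held. (l) applies (a current Tier A Declaration is held), but is overridden by (m): (m) operates against (l): a current Category 3 Registration is held. Exception (d) stands.
Exception (e)'s conditions are all satisfied: the seller is a natural person; a current Category A Declaration is held; a current Class F Exemption Letter is held. But applying paragraph (n): (n) operates against (e): the bottled sauces contain meat. So (e) is unavailable.

No — exception (d) applies; Dmitri is not required to hold a food-handler permit.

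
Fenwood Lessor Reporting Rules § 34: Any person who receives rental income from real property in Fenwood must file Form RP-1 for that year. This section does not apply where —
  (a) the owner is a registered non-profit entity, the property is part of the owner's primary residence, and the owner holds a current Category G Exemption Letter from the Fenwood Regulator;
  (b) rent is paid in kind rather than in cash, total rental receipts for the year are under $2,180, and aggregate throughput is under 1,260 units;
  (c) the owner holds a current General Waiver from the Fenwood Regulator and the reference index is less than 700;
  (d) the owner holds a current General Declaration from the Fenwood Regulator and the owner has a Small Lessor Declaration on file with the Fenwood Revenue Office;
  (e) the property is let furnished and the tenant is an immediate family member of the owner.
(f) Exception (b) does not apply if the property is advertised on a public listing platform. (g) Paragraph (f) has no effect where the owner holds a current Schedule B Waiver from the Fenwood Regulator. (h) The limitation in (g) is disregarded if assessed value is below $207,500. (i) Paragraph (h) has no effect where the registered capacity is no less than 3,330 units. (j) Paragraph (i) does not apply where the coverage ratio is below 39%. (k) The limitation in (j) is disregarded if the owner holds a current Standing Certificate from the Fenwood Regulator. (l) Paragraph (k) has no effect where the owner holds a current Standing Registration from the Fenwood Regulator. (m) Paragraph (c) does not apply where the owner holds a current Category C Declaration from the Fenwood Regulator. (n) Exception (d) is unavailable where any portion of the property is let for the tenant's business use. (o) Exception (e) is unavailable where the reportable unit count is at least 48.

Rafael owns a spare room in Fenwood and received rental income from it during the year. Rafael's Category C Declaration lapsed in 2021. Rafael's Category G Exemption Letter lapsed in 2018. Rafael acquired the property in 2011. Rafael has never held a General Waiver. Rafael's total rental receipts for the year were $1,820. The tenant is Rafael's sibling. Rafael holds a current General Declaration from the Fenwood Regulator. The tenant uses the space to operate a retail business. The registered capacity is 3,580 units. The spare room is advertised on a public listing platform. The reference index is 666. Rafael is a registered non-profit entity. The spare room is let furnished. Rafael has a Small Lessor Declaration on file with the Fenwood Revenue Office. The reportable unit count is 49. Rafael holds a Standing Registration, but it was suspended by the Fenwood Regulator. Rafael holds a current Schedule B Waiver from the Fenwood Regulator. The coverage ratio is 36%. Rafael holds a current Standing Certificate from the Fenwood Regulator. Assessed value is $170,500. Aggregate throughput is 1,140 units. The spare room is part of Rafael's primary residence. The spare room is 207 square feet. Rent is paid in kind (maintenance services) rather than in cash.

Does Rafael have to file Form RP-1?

No — exception (b) applies; Rafael is not required to file Form RP-1.

Exception (a) fails — the Category G Exemption Letter is not current.
Exception (b) is satisfied on its face — rent is paid in kind; total rental receipts for the year are $1,820, under the $2,180 limit; aggregate throughput is 1,140 units, under the 1,260 units limit. Under paragraphs (f)–(l): (f) is triggered (the property is publicly advertised), but is overridden by (g): (g) operates against (f): a current Schedule B Waiver is held. (h) would limit (g) — assessed value is $170,500, below the $207,500 limit — but (i) sets (h) aside: (i) applies — the registered capacity is 3,580 units, meeting the 3,330 units threshold. (j) would limit (i) — the coverage ratio is 36%, below the 39% limit — but (k) sets (j) aside: (k) is engaged — a current Standing Certificate is held. (l) is not engaged (no current Standing Registration is held), so (k) stands. Exception (b) stands.
Exception (c) requires that the owner holds a current General Waiver from the Fenwood Regulator; but no current General Waiver is held, so (c) is unavailable.
Exception (d)'s conditions are all satisfied: a current General Declaration is held; a Small Lessor Declaration is on file. However, paragraph (n) must be considered: (n) is engaged — the space is let for business use. So (d) is unavailable.
Exception (e): the property is let furnished; the tenant is an immediate family member — every condition holds. But: (o) operates against (e): the reportable unit count is 49, meeting the 48 threshold. (e) is therefore removed.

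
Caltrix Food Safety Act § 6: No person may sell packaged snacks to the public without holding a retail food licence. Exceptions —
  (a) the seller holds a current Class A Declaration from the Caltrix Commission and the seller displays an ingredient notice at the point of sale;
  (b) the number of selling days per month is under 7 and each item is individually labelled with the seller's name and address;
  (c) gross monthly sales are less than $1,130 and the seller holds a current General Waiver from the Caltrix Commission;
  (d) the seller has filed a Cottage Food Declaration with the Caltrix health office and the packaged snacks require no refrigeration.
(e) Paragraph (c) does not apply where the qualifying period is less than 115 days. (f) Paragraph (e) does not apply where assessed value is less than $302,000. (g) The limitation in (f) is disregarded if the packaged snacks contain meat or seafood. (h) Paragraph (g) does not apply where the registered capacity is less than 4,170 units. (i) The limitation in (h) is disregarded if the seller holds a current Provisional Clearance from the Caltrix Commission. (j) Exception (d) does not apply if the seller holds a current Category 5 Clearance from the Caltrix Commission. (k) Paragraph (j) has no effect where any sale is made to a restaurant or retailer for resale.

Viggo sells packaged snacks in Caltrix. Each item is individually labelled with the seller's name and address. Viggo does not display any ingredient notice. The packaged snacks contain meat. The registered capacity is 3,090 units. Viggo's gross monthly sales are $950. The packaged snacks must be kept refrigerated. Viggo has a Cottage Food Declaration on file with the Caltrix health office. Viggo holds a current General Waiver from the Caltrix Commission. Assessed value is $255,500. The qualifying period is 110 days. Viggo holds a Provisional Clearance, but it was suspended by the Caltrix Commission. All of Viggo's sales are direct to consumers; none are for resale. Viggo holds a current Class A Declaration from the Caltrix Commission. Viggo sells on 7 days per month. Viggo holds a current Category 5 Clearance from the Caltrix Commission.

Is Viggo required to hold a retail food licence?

No — exception (c) applies; Viggo is not required to hold a retail food licence.

Exception (a) fails — no ingredient notice is displayed.
Exception (b) requires that the number of selling days per month is under 7; but the number of selling days per month is 7, not under 7, so (b) is unavailable.
Exception (c) is satisfied on its face — gross monthly sales are $950, less than the $1,130 limit; a current General Waiver is held. As to paragraphs (e)–(i): (e) would limit (c) — the qualifying period is 110 days, less than the 115 days limit — but (f) sets (e) aside: (f) applies — assessed value is $255,500, less than the $302,000 limit. (g) applies (the packaged snacks contain meat), but is overridden by (h): (h) operates — the registered capacity is 3,090 units, less than the 4,170 units limit. (i) does not operate here (there is no Provisional Clearance in force), so (h) stands. So (c) applies.
Exception (d) requires that the packaged snacks require no refrigeration; but the packaged snacks require refrigeration, so (d) is unavailable.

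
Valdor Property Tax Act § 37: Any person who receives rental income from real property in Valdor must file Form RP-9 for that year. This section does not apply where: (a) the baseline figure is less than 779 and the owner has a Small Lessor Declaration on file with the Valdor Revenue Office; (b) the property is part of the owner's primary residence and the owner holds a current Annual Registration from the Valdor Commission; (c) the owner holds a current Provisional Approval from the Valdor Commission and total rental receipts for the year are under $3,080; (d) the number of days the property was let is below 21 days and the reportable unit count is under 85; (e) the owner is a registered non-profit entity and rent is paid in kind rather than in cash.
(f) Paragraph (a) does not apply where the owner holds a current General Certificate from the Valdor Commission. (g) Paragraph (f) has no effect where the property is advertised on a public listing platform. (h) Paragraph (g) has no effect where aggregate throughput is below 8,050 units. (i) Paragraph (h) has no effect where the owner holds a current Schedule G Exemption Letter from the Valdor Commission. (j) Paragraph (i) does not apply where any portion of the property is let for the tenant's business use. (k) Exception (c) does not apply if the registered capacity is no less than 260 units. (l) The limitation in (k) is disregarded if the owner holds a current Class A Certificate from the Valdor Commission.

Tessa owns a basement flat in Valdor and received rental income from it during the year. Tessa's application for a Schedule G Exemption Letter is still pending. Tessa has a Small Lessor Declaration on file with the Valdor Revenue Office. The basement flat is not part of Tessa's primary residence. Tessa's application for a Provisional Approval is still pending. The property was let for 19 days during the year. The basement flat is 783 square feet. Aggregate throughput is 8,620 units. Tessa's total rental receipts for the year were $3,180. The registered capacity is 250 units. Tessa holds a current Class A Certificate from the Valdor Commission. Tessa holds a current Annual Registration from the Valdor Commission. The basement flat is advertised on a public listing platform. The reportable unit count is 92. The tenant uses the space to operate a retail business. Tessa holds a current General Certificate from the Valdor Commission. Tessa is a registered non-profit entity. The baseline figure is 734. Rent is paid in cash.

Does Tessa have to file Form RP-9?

All of (a)'s requirements are met (the baseline figure is 734, less than the 779 limit; a Small Lessor Declaration is on file). Applying paragraphs (f)–(j): (f) applies (a current General Certificate is held), but yields to (g): (g) is engaged — the property is publicly advertised. (h) is not triggered (aggregate throughput is 8,620 units, not below 8,050 units), so (g) stands. So (a) applies.
Exception (b) does not apply: the basement flat is not part of the primary residence.
Exception (c) fails — no current Provisional Approval is held.
Exception (d) does not apply: the reportable unit count is 92, not under 85.
Exception (e) fails — rent is paid in cash.

No — exception (a) applies; Tessa is not required to file Form RP-9.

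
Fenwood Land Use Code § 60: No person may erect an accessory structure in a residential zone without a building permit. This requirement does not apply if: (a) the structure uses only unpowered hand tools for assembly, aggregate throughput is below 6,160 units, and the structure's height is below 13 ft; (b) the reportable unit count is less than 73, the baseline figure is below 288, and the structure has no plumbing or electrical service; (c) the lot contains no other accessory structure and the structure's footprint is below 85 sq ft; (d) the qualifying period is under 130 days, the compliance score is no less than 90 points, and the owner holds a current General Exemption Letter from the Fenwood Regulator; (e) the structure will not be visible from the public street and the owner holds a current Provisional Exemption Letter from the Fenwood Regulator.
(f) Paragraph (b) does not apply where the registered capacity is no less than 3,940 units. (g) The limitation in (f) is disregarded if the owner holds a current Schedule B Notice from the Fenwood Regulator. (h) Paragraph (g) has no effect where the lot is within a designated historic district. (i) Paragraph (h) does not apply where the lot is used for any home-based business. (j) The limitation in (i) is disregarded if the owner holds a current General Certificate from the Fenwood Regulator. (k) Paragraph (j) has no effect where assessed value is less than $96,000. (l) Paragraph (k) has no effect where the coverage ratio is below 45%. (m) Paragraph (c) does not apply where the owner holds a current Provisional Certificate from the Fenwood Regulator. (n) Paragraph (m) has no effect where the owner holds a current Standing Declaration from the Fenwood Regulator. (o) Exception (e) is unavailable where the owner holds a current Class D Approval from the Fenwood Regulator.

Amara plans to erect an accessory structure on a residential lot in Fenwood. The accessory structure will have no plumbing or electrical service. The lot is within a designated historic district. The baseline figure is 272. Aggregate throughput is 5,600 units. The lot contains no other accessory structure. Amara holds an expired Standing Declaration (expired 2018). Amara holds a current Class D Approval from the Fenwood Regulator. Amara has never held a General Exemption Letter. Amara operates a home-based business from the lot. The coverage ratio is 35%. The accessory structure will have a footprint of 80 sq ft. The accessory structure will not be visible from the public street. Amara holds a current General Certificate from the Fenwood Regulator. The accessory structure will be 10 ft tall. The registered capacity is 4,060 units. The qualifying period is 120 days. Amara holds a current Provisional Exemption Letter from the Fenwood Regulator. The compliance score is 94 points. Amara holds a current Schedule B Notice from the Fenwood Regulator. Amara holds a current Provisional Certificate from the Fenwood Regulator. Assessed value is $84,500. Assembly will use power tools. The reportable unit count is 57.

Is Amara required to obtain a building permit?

Yes — Amara must obtain a building permit.

Exception (a) does not apply: assembly uses power tools.
Exception (b) is satisfied on its face — the reportable unit count is 57, less than the 73 limit; the baseline figure is 272, below the 288 limit; there is no plumbing or electrical service. But applying paragraphs (f)–(l): (f) is triggered — the registered capacity is 4,060 units, meeting the 3,940 units threshold. (g) is engaged (a current Schedule B Notice is held), but is set aside by (h): (h) is triggered — the lot is in a historic district. (i) would limit (h) — a home-based business operates on the lot — but (j) sets (i) aside: (j) is triggered — a current General Certificate is held. (k) would limit (j) — assessed value is $84,500, less than the $96,000 limit — but (l) sets (k) aside: (l) applies — the coverage ratio is 35%, below the 45% limit. (b) is therefore removed.
Exception (c): the lot has no other accessory structure; the structure's footprint is 80 sq ft, below the 85 sq ft limit — every condition holds. Turning to paragraphs (m)–(n): (m) operates against (c): a current Provisional Certificate is held. (n), which would lift (m), does not operate here — the Standing Declaration is not current. (c) is therefore removed.
Exception (d) does not apply: there is no General Exemption Letter in force.
Exception (e) is satisfied on its face — the structure will not be visible from the street; a current Provisional Exemption Letter is held. Turning to paragraph (o): (o) operates against (e): a current Class D Approval is held. (e) is therefore removed.
No exception displaces § 60.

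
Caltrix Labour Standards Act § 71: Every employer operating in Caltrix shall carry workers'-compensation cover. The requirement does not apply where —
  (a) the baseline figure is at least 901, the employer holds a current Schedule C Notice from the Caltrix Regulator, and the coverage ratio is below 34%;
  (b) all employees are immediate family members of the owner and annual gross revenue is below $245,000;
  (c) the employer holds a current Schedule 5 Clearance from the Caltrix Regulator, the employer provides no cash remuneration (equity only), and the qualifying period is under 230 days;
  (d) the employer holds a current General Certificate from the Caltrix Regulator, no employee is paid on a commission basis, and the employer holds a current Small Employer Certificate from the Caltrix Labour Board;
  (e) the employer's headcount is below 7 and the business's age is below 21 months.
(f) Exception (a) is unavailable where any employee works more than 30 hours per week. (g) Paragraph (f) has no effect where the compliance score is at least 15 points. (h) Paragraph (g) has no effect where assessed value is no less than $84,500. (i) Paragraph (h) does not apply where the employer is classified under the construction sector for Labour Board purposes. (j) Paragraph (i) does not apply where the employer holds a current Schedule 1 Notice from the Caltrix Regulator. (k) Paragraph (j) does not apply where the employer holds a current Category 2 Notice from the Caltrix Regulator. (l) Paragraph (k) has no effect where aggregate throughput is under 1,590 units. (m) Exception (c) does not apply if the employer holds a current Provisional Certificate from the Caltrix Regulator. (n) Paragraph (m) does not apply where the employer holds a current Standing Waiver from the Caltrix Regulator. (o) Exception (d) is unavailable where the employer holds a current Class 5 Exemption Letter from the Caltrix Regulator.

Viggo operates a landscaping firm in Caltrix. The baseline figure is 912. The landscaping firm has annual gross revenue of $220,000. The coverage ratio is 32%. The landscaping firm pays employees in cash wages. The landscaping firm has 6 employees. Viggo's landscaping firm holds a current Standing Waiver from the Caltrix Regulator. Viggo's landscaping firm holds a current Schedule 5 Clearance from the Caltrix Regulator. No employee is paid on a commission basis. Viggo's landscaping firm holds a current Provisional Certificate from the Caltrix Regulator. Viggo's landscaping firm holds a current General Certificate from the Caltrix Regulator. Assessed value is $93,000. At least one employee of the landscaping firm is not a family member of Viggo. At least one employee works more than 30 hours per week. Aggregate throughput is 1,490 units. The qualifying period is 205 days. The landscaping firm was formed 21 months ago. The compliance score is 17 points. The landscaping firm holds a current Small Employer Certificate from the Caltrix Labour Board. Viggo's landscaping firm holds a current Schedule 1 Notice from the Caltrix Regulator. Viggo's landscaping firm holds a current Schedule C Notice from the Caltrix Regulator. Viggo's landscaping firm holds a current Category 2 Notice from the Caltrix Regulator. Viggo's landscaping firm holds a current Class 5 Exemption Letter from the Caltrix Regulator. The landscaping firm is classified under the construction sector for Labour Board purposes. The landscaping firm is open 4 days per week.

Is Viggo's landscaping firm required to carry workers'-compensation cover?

All of (a)'s requirements are met (the baseline figure is 912, meeting the 901 threshold; a current Schedule C Notice is held; the coverage ratio is 32%, below the 34% limit). Turning to paragraphs (f)–(l): (f) operates — at least one employee exceeds 30 hours/week. (g) operates (the compliance score is 17 points, meeting the 15 points threshold), but is overridden by (h): (h) operates against (g): assessed value is $93,000, meeting the $84,500 threshold. (i) would limit (h) — the landscaping firm is classified under the construction sector — but (j) sets (i) aside: (j) operates — a current Schedule 1 Notice is held. (k) would limit (j) — a current Category 2 Notice is held — but (l) sets (k) aside: (l) operates against (k): aggregate throughput is 1,490 units, under the 1,590 units limit. (a) is therefore removed.
Exception (b) requires that all employees are immediate family members of the owner; but at least one employee is not a family member, so (b) is unavailable.
Exception (c) fails — employees are paid cash wages.
Exception (d): a current General Certificate is held; no employee is paid on commission; a current Small Employer Certificate is held — every condition holds. But applying paragraph (o): (o) applies — a current Class 5 Exemption Letter is held. So (d) is unavailable.
Exception (e) does not apply: the business's age is 21 months, not below 21 months.
No exception applies. The general rule governs.

Yes — Viggo's landscaping firm must carry workers'-compensation cover.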